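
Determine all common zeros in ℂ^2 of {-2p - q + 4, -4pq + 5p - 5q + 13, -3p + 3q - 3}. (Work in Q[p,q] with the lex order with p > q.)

Compute a lex Gröbner basis by Buchberger's algorithm.
f_1 = -2p - q + 4, LT = p.
f_2 = -4pq + 5p - 5q + 13, LT = pq.
f_3 = -3p + 3q - 3, LT = p.

S(f_1,f_2): lcm = pq. S = \tfrac{5}{4}p + \tfrac{1}{2}q^{2} - \tfrac{13}{4}q + \tfrac{13}{4}.
  reduce S modulo (f_1, f_2, f_3):
  remainder \tfrac{1}{2}q^{2} - \tfrac{31}{8}q + \tfrac{23}{4} ≠ 0; add h_4 = \tfrac{1}{2}q^{2} - \tfrac{31}{8}q + \tfrac{23}{4} to the basis.

S(f_1,f_3): lcm = p. S = \tfrac{3}{2}q - 3.
  reduce S modulo (f_1, f_2, f_3, h_4):
  remainder \tfrac{3}{2}q - 3 ≠ 0; add h_5 = \tfrac{3}{2}q - 3 to the basis.

The other S-polynomials (S(f_2,f_3), S(f_1,h_4), S(f_2,h_4), S(f_3,h_4), S(f_1,h_5), S(f_2,h_5), S(f_3,h_5), S(h_4,h_5)) all reduce to 0 modulo the current basis, so we have a Gröbner basis.
Inter-reduce: drop elements whose leading term is divisible by another's, tail-reduce, and make monic.
Reduced Gröbner basis: {p - 1, q - 2}.

Since the basis is lex-ordered, q - 2 is univariate in q. Its roots are {2}. Back-substituting each root into the other basis elements fixes the other coordinates.
  q = 2: the earlier basis element becomes p - 1 = 0, giving p = 1 — point (1, 2).

{(1, 2)}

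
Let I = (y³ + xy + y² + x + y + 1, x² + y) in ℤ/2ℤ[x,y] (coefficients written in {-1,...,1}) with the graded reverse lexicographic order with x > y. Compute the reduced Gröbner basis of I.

f_1 = y³ + xy + y² + x + y + 1, LT = y³.
f_2 = x² + y, LT = x².

The S-polynomials (S(f_1,f_2)) all reduce to 0 modulo the current basis, so we have a Gröbner basis.

G = {y³ + xy + y² + x + y + 1, x² + y}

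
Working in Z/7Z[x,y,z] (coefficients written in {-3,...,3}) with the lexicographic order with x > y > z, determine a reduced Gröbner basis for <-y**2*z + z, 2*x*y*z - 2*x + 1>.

f_1 = -y**2*z + z, LT = y**2*z.
f_2 = 2*x*y*z - 2*x + 1, LT = x*y*z.

S(f_1,f_2): lcm = x*y**2*z. S = x*y - x*z + 3*y.
  leading term x*y: no divisor's leading term divides it; move x*y to the remainder.
  leading term x*z: no divisor's leading term divides it; move -x*z to the remainder.
  leading term y: no divisor's leading term divides it; move 3*y to the remainder.
  remainder x*y - x*z + 3*y ≠ 0; add g_3 = x*y - x*z + 3*y to the basis.

S(f_2,g_3): lcm = x*y*z. S = x*z**2 - x - 3*y*z - 3.
  leading term x*z**2: no divisor's leading term divides it; move x*z**2 to the remainder.
  leading term x: no divisor's leading term divides it; move -x to the remainder.
  leading term y*z: no divisor's leading term divides it; move -3*y*z to the remainder.
  leading term 1: no divisor's leading term divides it; move -3 to the remainder.
  remainder x*z**2 - x - 3*y*z - 3 ≠ 0; add g_4 = x*z**2 - x - 3*y*z - 3 to the basis.

The other S-polynomials (S(f_1,g_3), S(f_1,g_4), S(f_2,g_4), S(g_3,g_4)) all reduce to 0 modulo the current basis, so we have a Gröbner basis.
Inter-reduce: drop elements whose leading term is divisible by another's, tail-reduce, and make monic.

G = {x*y - x*z + 3*y, x*z**2 - x - 3*y*z - 3, y**2*z - z}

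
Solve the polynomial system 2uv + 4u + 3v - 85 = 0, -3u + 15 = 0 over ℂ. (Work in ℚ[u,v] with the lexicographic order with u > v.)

Compute a lex Gröbner basis by Buchberger's algorithm.
f_1 = 2uv + 4u + 3v - 85, LT = uv.
f_2 = -3u + 15, LT = u.

S(f_1,f_2): lcm = uv. S = 2u + 13/2v - 85/2.
  leading term u: subtract (-⅔)·f_2 from 2u + 13/2v - 85/2 → 13/2v - 65/2
  leading term v: no divisor's leading term divides it; move 13/2v to the remainder.
  leading term 1: no divisor's leading term divides it; move -65/2 to the remainder.
  remainder 13/2v - 65/2 ≠ 0; add h_3 = 13/2v - 65/2 to the basis.

The other S-polynomials (S(f_1,h_3), S(f_2,h_3)) all reduce to 0 modulo the current basis, so we have a Gröbner basis.
Inter-reduce: drop elements whose leading term is divisible by another's, tail-reduce, and make monic.
Reduced Gröbner basis: {u - 5, v - 5}.

A lex Gröbner basis eliminates variables successively. Here v - 5 depends only on v, with roots {5}; lifting each root through the earlier basis elements recovers the full solutions.
  v = 5: the earlier basis element becomes u - 5 = 0, giving u = 5 — point (5, 5).
Substituting each solution back into the original system confirms all equations vanish.

{(5, 5)}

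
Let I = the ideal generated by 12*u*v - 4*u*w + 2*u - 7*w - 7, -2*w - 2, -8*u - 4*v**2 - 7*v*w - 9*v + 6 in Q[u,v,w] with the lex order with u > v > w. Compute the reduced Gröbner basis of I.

G = {u + 1/2*v**2 + 1/4*v - 3/4, v**3 + v**2 - 5/4*v - 3/4, w + 1}

f_1 = 12*u*v - 4*u*w + 2*u - 7*w - 7, LT = u*v.
f_2 = -2*w - 2, LT = w.
f_3 = -8*u - 4*v**2 - 7*v*w - 9*v + 6, LT = u.

S(f_1,f_2): leading monomials are coprime, so the S-polynomial reduces to 0 (Buchberger's first criterion).
S(f_1,f_3): lcm = u*v. S = -1/3*u*w + 1/6*u - 1/2*v**3 - 7/8*v**2*w - 9/8*v**2 + 3/4*v - 7/12*w - 7/12.
  leading term u*w: subtract (1/6*u)·f_2 from -1/3*u*w + 1/6*u - 1/2*v**3 - 7/8*v**2*w - 9/8*v**2 + 3/4*v - 7/12*w - 7/12 → 1/2*u - 1/2*v**3 - 7/8*v**2*w - 9/8*v**2 + 3/4*v - 7/12*w - 7/12
  leading term u: subtract (-1/16)·f_3 from 1/2*u - 1/2*v**3 - 7/8*v**2*w - 9/8*v**2 + 3/4*v - 7/12*w - 7/12 → -1/2*v**3 - 7/8*v**2*w - 11/8*v**2 - 7/16*v*w + 3/16*v - 7/12*w - 5/24
  leading term v**3: no divisor's leading term divides it; move -1/2*v**3 to the remainder.
  leading term v**2*w: subtract (7/16*v**2)·f_2 from -7/8*v**2*w - 11/8*v**2 - 7/16*v*w + 3/16*v - 7/12*w - 5/24 → -1/2*v**2 - 7/16*v*w + 3/16*v - 7/12*w - 5/24
  leading term v**2: no divisor's leading term divides it; move -1/2*v**2 to the remainder.
  leading term v*w: subtract (7/32*v)·f_2 from -7/16*v*w + 3/16*v - 7/12*w - 5/24 → 5/8*v - 7/12*w - 5/24
  leading term v: no divisor's leading term divides it; move 5/8*v to the remainder.
  leading term w: subtract (7/24)·f_2 from -7/12*w - 5/24 → 3/8
  leading term 1: no divisor's leading term divides it; move 3/8 to the remainder.
  remainder -1/2*v**3 - 1/2*v**2 + 5/8*v + 3/8 ≠ 0; add g_4 = -1/2*v**3 - 1/2*v**2 + 5/8*v + 3/8 to the basis.

S(f_2,f_3): leading monomials are coprime, so the S-polynomial reduces to 0 (Buchberger's first criterion).
S(f_1,g_4): lcm = u*v**3. S = -1/3*u*v**2*w - 5/6*u*v**2 + 5/4*u*v + 3/4*u - 7/12*v**2*w - 7/12*v**2.
  leading term u*v**2*w: subtract (-1/36*v*w)·f_1 from -1/3*u*v**2*w - 5/6*u*v**2 + 5/4*u*v + 3/4*u - 7/12*v**2*w - 7/12*v**2 → -5/6*u*v**2 - 1/9*u*v*w**2 + 1/18*u*v*w + 5/4*u*v + 3/4*u - 7/12*v**2*w - 7/12*v**2 - 7/36*v*w**2 - 7/36*v*w
  leading term u*v**2: subtract (-5/72*v)·f_1 from -5/6*u*v**2 - 1/9*u*v*w**2 + 1/18*u*v*w + 5/4*u*v + 3/4*u - 7/12*v**2*w - 7/12*v**2 - 7/36*v*w**2 - 7/36*v*w → -1/9*u*v*w**2 - 2/9*u*v*w + 25/18*u*v + 3/4*u - 7/12*v**2*w - 7/12*v**2 - 7/36*v*w**2 - 49/72*v*w - 35/72*v
  leading term u*v*w**2: subtract (-1/108*w**2)·f_1 from -1/9*u*v*w**2 - 2/9*u*v*w + 25/18*u*v + 3/4*u - 7/12*v**2*w - 7/12*v**2 - 7/36*v*w**2 - 49/72*v*w - 35/72*v → -2/9*u*v*w + 25/18*u*v - 1/27*u*w**3 + 1/54*u*w**2 + 3/4*u - 7/12*v**2*w - 7/12*v**2 - 7/36*v*w**2 - 49/72*v*w - 35/72*v - 7/108*w**3 - 7/108*w**2
  leading term u*v*w: subtract (-1/54*w)·f_1 from -2/9*u*v*w + 25/18*u*v - 1/27*u*w**3 + 1/54*u*w**2 + 3/4*u - 7/12*v**2*w - 7/12*v**2 - 7/36*v*w**2 - 49/72*v*w - 35/72*v - 7/108*w**3 - 7/108*w**2 → 25/18*u*v - 1/27*u*w**3 - 1/18*u*w**2 + 1/27*u*w + 3/4*u - 7/12*v**2*w - 7/12*v**2 - 7/36*v*w**2 - 49/72*v*w - 35/72*v - 7/108*w**3 - 7/36*w**2 - 7/54*w
  leading term u*v: subtract (25/216)·f_1 from 25/18*u*v - 1/27*u*w**3 - 1/18*u*w**2 + 1/27*u*w + 3/4*u - 7/12*v**2*w - 7/12*v**2 - 7/36*v*w**2 - 49/72*v*w - 35/72*v - 7/108*w**3 - 7/36*w**2 - 7/54*w → -1/27*u*w**3 - 1/18*u*w**2 + 1/2*u*w + 14/27*u - 7/12*v**2*w - 7/12*v**2 - 7/36*v*w**2 - 49/72*v*w - 35/72*v - 7/108*w**3 - 7/36*w**2 + 49/72*w + 175/216
  leading term u*w**3: subtract (1/54*u*w**2)·f_2 from -1/27*u*w**3 - 1/18*u*w**2 + 1/2*u*w + 14/27*u - 7/12*v**2*w - 7/12*v**2 - 7/36*v*w**2 - 49/72*v*w - 35/72*v - 7/108*w**3 - 7/36*w**2 + 49/72*w + 175/216 → -1/54*u*w**2 + 1/2*u*w + 14/27*u - 7/12*v**2*w - 7/12*v**2 - 7/36*v*w**2 - 49/72*v*w - 35/72*v - 7/108*w**3 - 7/36*w**2 + 49/72*w + 175/216
  leading term u*w**2: subtract (1/108*u*w)·f_2 from -1/54*u*w**2 + 1/2*u*w + 14/27*u - 7/12*v**2*w - 7/12*v**2 - 7/36*v*w**2 - 49/72*v*w - 35/72*v - 7/108*w**3 - 7/36*w**2 + 49/72*w + 175/216 → 14/27*u*w + 14/27*u - 7/12*v**2*w - 7/12*v**2 - 7/36*v*w**2 - 49/72*v*w - 35/72*v - 7/108*w**3 - 7/36*w**2 + 49/72*w + 175/216
  leading term u*w: subtract (-7/27*u)·f_2 from 14/27*u*w + 14/27*u - 7/12*v**2*w - 7/12*v**2 - 7/36*v*w**2 - 49/72*v*w - 35/72*v - 7/108*w**3 - 7/36*w**2 + 49/72*w + 175/216 → -7/12*v**2*w - 7/12*v**2 - 7/36*v*w**2 - 49/72*v*w - 35/72*v - 7/108*w**3 - 7/36*w**2 + 49/72*w + 175/216
  leading term v**2*w: subtract (7/24*v**2)·f_2 from -7/12*v**2*w - 7/12*v**2 - 7/36*v*w**2 - 49/72*v*w - 35/72*v - 7/108*w**3 - 7/36*w**2 + 49/72*w + 175/216 → -7/36*v*w**2 - 49/72*v*w - 35/72*v - 7/108*w**3 - 7/36*w**2 + 49/72*w + 175/216
  leading term v*w**2: subtract (7/72*v*w)·f_2 from -7/36*v*w**2 - 49/72*v*w - 35/72*v - 7/108*w**3 - 7/36*w**2 + 49/72*w + 175/216 → -35/72*v*w - 35/72*v - 7/108*w**3 - 7/36*w**2 + 49/72*w + 175/216
  leading term v*w: subtract (35/144*v)·f_2 from -35/72*v*w - 35/72*v - 7/108*w**3 - 7/36*w**2 + 49/72*w + 175/216 → -7/108*w**3 - 7/36*w**2 + 49/72*w + 175/216
  leading term w**3: subtract (7/216*w**2)·f_2 from -7/108*w**3 - 7/36*w**2 + 49/72*w + 175/216 → -7/54*w**2 + 49/72*w + 175/216
  leading term w**2: subtract (7/108*w)·f_2 from -7/54*w**2 + 49/72*w + 175/216 → 175/216*w + 175/216
  leading term w: subtract (-175/432)·f_2 from 175/216*w + 175/216 → 0
  remainder 0.

S(f_2,g_4): leading monomials are coprime, so the S-polynomial reduces to 0 (Buchberger's first criterion).
S(f_3,g_4): leading monomials are coprime, so the S-polynomial reduces to 0 (Buchberger's first criterion).
Every S-polynomial of the final basis reduces to 0, so we have a Gröbner basis.
Inter-reduce: drop elements whose leading term is divisible by another's, tail-reduce, and make monic.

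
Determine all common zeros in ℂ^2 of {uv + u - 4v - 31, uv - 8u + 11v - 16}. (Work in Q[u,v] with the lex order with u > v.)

Compute a lex Gröbner basis by Buchberger's algorithm.
f_1 = uv + u - 4v - 31, LT = uv.
f_2 = uv - 8u + 11v - 16, LT = uv.

S(f_1,f_2): lcm = uv. S = 9u - 15v - 15.
  leading term u: no divisor's leading term divides it; move 9u to the remainder.
  leading term v: no divisor's leading term divides it; move -15v to the remainder.
  leading term 1: no divisor's leading term divides it; move -15 to the remainder.
  remainder 9u - 15v - 15 ≠ 0; add h_3 = 9u - 15v - 15 to the basis.

S(f_1,h_3): lcm = uv. S = u + 5/3v^2 - 7/3v - 31.
  leading term u: subtract (1/9)·h_3 from u + 5/3v^2 - 7/3v - 31 → 5/3v^2 - 2/3v - 88/3
  leading term v^2: no divisor's leading term divides it; move 5/3v^2 to the remainder.
  leading term v: no divisor's leading term divides it; move -2/3v to the remainder.
  leading term 1: no divisor's leading term divides it; move -88/3 to the remainder.
  remainder 5/3v^2 - 2/3v - 88/3 ≠ 0; add h_4 = 5/3v^2 - 2/3v - 88/3 to the basis.

The other S-polynomials (S(f_2,h_3), S(f_1,h_4), S(f_2,h_4), S(h_3,h_4)) all reduce to 0 modulo the current basis, so we have a Gröbner basis.
Inter-reduce: drop elements whose leading term is divisible by another's, tail-reduce, and make monic.
Reduced Gröbner basis: {u - 5/3v - 5/3, v^2 - 2/5v - 88/5}.

The lex basis is triangular: the last element involves only v. Solving v^2 - 2/5v - 88/5 = 0 gives v ∈ {-4, 22/5}; substituting each value into the earlier elements determines the remaining variables.
  v = -4: the earlier basis element becomes u + 5 = 0, giving u = -5 — point (-5, -4).
  v = 22/5: the earlier basis element becomes u - 9 = 0, giving u = 9 — point (9, 22/5).
Each listed point satisfies every original equation (direct substitution).

{(-5, -4), (9, 22/5)}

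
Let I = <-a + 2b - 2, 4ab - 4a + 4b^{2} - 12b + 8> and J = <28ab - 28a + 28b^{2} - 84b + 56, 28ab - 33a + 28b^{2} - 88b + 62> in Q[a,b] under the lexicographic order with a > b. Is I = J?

No, the ideals differ.

For a fixed monomial order, each ideal has a unique reduced Gröbner basis; comparing bases decides equality.
Buchberger on the first generating set:
f_1 = -a + 2b - 2, LT = a.
f_2 = 4ab - 4a + 4b^{2} - 12b + 8, LT = ab.

S(f_1,f_2): lcm = ab. S = a - 3b^{2} + 5b - 2.
  reduce S modulo (f_1, f_2):
  remainder -3b^{2} + 7b - 4 ≠ 0; add g_3 = -3b^{2} + 7b - 4 to the basis.

The other S-polynomials (S(f_1,g_3), S(f_2,g_3)) all reduce to 0 modulo the current basis, so we have a Gröbner basis.
Inter-reduce: drop elements whose leading term is divisible by another's, tail-reduce, and make monic.
Reduced Gröbner basis: {a - 2b + 2, b^{2} - \tfrac{7}{3}b + \tfrac{4}{3}}.

Buchberger on the second generating set:
h_1 = 28ab - 28a + 28b^{2} - 84b + 56, LT = ab.
h_2 = 28ab - 33a + 28b^{2} - 88b + 62, LT = ab.

S(h_1,h_2): lcm = ab. S = \tfrac{5}{28}a + \tfrac{1}{7}b - \tfrac{3}{14}.
  reduce S modulo (h_1, h_2):
  remainder \tfrac{5}{28}a + \tfrac{1}{7}b - \tfrac{3}{14} ≠ 0; add k_3 = \tfrac{5}{28}a + \tfrac{1}{7}b - \tfrac{3}{14} to the basis.

S(h_1,k_3): lcm = ab. S = -a + \tfrac{1}{5}b^{2} - \tfrac{9}{5}b + 2.
  reduce S modulo (h_1, h_2, k_3):
  remainder \tfrac{1}{5}b^{2} - b + \tfrac{4}{5} ≠ 0; add k_4 = \tfrac{1}{5}b^{2} - b + \tfrac{4}{5} to the basis.

The other S-polynomials (S(h_2,k_3), S(h_1,k_4), S(h_2,k_4), S(k_3,k_4)) all reduce to 0 modulo the current basis, so we have a Gröbner basis.
Inter-reduce: drop elements whose leading term is divisible by another's, tail-reduce, and make monic.
Reduced Gröbner basis: {a + \tfrac{4}{5}b - \tfrac{6}{5}, b^{2} - 5b + 4}.

Since the reduced bases disagree, the two ideals are not the same.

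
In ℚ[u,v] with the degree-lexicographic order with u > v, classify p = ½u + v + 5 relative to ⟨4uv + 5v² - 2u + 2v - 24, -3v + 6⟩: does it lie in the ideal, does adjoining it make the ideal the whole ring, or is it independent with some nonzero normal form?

Adjoining ½u + v + 5 makes the ideal the whole ring: the system is inconsistent.

First compute the reduced Gröbner basis of I by Buchberger's algorithm.
f_1 = 4uv + 5v² - 2u + 2v - 24, LT = uv.
f_2 = -3v + 6, LT = v.

S(f_1,f_2): lcm = uv. S = 5/4v² + 3/2u + ½v - 6.
  leading term v²: subtract (-5/12v)·f_2 from 5/4v² + 3/2u + ½v - 6 → 3/2u + 3v - 6
  leading term u: no divisor's leading term divides it; move 3/2u to the remainder.
  leading term v: subtract (-1)·f_2 from 3v - 6 → 0
  remainder 3/2u ≠ 0; add h_3 = 3/2u to the basis.

The other S-polynomials (S(f_1,h_3), S(f_2,h_3)) all reduce to 0 modulo the current basis, so we have a Gröbner basis.
Inter-reduce: drop elements whose leading term is divisible by another's, tail-reduce, and make monic.
Reduced Gröbner basis: {u, v - 2}.
Label its elements g_1 = u, g_2 = v - 2.

Reduce p = ½u + v + 5 modulo G:
  leading term u: subtract (½)·g_1 from ½u + v + 5 → v + 5
  leading term v: subtract (1)·g_2 from v + 5 → 7
  leading term 1: no divisor's leading term divides it; move 7 to the remainder.
  normal form = 7.
The normal form is nonzero, so p ∉ I. Since p minus its normal form lies in I, I + (p) = I + (r) where r = 7; decide whether this ideal is the whole ring.
Here r = 7 is a nonzero constant, hence a unit: 1 ∈ I + (p), the Gröbner basis of I + (p) is {1}, and the enlarged system has no common solution — adjoining p is inconsistent.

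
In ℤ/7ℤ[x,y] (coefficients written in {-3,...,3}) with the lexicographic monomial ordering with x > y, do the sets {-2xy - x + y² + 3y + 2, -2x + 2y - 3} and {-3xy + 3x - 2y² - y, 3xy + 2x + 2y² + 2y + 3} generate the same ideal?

Two ideals are equal iff their reduced Gröbner bases coincide (the reduced basis is unique for a fixed ordering).
Buchberger on the first generating set:
f_1 = -2xy - x + y² + 3y + 2, LT = xy.
f_2 = -2x + 2y - 3, LT = x.

S(f_1,f_2): lcm = xy. S = -3x - 3y² - 3y - 1.
  reduce S modulo (f_1, f_2):
  remainder -3y² + y ≠ 0; add g_3 = -3y² + y to the basis.

The other S-polynomials (S(f_1,g_3), S(f_2,g_3)) all reduce to 0 modulo the current basis, so we have a Gröbner basis.
Inter-reduce: drop elements whose leading term is divisible by another's, tail-reduce, and make monic.
Reduced Gröbner basis: {x - y - 2, y² + 2y}.

Buchberger on the second generating set:
h_1 = -3xy + 3x - 2y² - y, LT = xy.
h_2 = 3xy + 2x + 2y² + 2y + 3, LT = xy.

S(h_1,h_2): lcm = xy. S = 3x + 2y - 1.
  reduce S modulo (h_1, h_2):
  remainder 3x + 2y - 1 ≠ 0; add k_3 = 3x + 2y - 1 to the basis.

S(h_1,k_3): lcm = xy. S = -x + 3y.
  reduce S modulo (h_1, h_2, k_3):
  remainder -y + 2 ≠ 0; add k_4 = -y + 2 to the basis.

The other S-polynomials (S(h_2,k_3), S(h_1,k_4), S(h_2,k_4), S(k_3,k_4)) all reduce to 0 modulo the current basis, so we have a Gröbner basis.
Inter-reduce: drop elements whose leading term is divisible by another's, tail-reduce, and make monic.
Reduced Gröbner basis: {x + 1, y - 2}.

These differ, so the ideals are not equal.

No, the ideals differ.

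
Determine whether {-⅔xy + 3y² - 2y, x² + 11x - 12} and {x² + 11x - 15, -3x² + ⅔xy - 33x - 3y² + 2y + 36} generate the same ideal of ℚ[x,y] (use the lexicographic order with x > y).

No, the ideals differ.

For a fixed monomial order, each ideal has a unique reduced Gröbner basis; comparing bases decides equality.
Buchberger on the first generating set:
f_1 = -⅔xy + 3y² - 2y, LT = xy.
f_2 = x² + 11x - 12, LT = x².

S(f_1,f_2): lcm = x²y. S = -9/2xy² - 8xy + 12y.
  leading term xy²: subtract (27/4y)·f_1 from -9/2xy² - 8xy + 12y → -8xy - 81/4y³ + 27/2y² + 12y
  leading term xy: subtract (12)·f_1 from -8xy - 81/4y³ + 27/2y² + 12y → -81/4y³ - 45/2y² + 36y
  leading term y³: no divisor's leading term divides it; move -81/4y³ to the remainder.
  leading term y²: no divisor's leading term divides it; move -45/2y² to the remainder.
  leading term y: no divisor's leading term divides it; move 36y to the remainder.
  remainder -81/4y³ - 45/2y² + 36y ≠ 0; add g_3 = -81/4y³ - 45/2y² + 36y to the basis.

The other S-polynomials (S(f_1,g_3), S(f_2,g_3)) all reduce to 0 modulo the current basis, so we have a Gröbner basis.
Inter-reduce: drop elements whose leading term is divisible by another's, tail-reduce, and make monic.
Reduced Gröbner basis: {x² + 11x - 12, xy - 9/2y² + 3y, y³ + 10/9y² - 16/9y}.

Buchberger on the second generating set:
h_1 = x² + 11x - 15, LT = x².
h_2 = -3x² + ⅔xy - 33x - 3y² + 2y + 36, LT = x².

S(h_1,h_2): lcm = x². S = 2/9xy - y² + ⅔y - 3.
  leading term xy: no divisor's leading term divides it; move 2/9xy to the remainder.
  leading term y²: no divisor's leading term divides it; move -y² to the remainder.
  leading term y: no divisor's leading term divides it; move ⅔y to the remainder.
  leading term 1: no divisor's leading term divides it; move -3 to the remainder.
  remainder 2/9xy - y² + ⅔y - 3 ≠ 0; add k_3 = 2/9xy - y² + ⅔y - 3 to the basis.

S(h_1,k_3): lcm = x²y. S = 9/2xy² + 8xy + 27/2x - 15y.
  leading term xy²: subtract (81/4y)·k_3 from 9/2xy² + 8xy + 27/2x - 15y → 8xy + 27/2x + 81/4y³ - 27/2y² + 183/4y
  leading term xy: subtract (36)·k_3 from 8xy + 27/2x + 81/4y³ - 27/2y² + 183/4y → 27/2x + 81/4y³ + 45/2y² + 87/4y + 108
  leading term x: no divisor's leading term divides it; move 27/2x to the remainder.
  leading term y³: no divisor's leading term divides it; move 81/4y³ to the remainder.
  leading term y²: no divisor's leading term divides it; move 45/2y² to the remainder.
  leading term y: no divisor's leading term divides it; move 87/4y to the remainder.
  leading term 1: no divisor's leading term divides it; move 108 to the remainder.
  remainder 27/2x + 81/4y³ + 45/2y² + 87/4y + 108 ≠ 0; add k_4 = 27/2x + 81/4y³ + 45/2y² + 87/4y + 108 to the basis.

S(h_1,k_4): lcm = x². S = -3/2xy³ - 5/3xy² - 29/18xy + 3x - 15.
  leading term xy³: subtract (-27/4y²)·k_3 from -3/2xy³ - 5/3xy² - 29/18xy + 3x - 15 → -5/3xy² - 29/18xy + 3x - 27/4y⁴ + 9/2y³ - 81/4y² - 15
  leading term xy²: subtract (-15/2y)·k_3 from -5/3xy² - 29/18xy + 3x - 27/4y⁴ + 9/2y³ - 81/4y² - 15 → -29/18xy + 3x - 27/4y⁴ - 3y³ - 61/4y² - 45/2y - 15
  leading term xy: subtract (-29/4)·k_3 from -29/18xy + 3x - 27/4y⁴ - 3y³ - 61/4y² - 45/2y - 15 → 3x - 27/4y⁴ - 3y³ - 45/2y² - 53/3y - 147/4
  leading term x: subtract (2/9)·k_4 from 3x - 27/4y⁴ - 3y³ - 45/2y² - 53/3y - 147/4 → -27/4y⁴ - 15/2y³ - 55/2y² - 45/2y - 243/4
  leading term y⁴: no divisor's leading term divides it; move -27/4y⁴ to the remainder.
  leading term y³: no divisor's leading term divides it; move -15/2y³ to the remainder.
  leading term y²: no divisor's leading term divides it; move -55/2y² to the remainder.
  leading term y: no divisor's leading term divides it; move -45/2y to the remainder.
  leading term 1: no divisor's leading term divides it; move -243/4 to the remainder.
  remainder -27/4y⁴ - 15/2y³ - 55/2y² - 45/2y - 243/4 ≠ 0; add k_5 = -27/4y⁴ - 15/2y³ - 55/2y² - 45/2y - 243/4 to the basis.

The other S-polynomials (S(h_2,k_3), S(h_2,k_4), S(k_3,k_4), S(h_1,k_5), S(h_2,k_5), S(k_3,k_5), S(k_4,k_5)) all reduce to 0 modulo the current basis, so we have a Gröbner basis.
Inter-reduce: drop elements whose leading term is divisible by another's, tail-reduce, and make monic.
Reduced Gröbner basis: {x + 3/2y³ + 5/3y² + 29/18y + 8, y⁴ + 10/9y³ + 110/27y² + 10/3y + 9}.

The bases are distinct; the ideals are different.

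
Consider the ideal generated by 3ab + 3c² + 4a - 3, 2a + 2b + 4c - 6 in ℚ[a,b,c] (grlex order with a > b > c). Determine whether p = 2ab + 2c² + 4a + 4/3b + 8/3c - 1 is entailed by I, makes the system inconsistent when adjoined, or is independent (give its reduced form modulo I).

First compute the reduced Gröbner basis of I by Buchberger's algorithm.
f_1 = 3ab + 3c² + 4a - 3, LT = ab.
f_2 = 2a + 2b + 4c - 6, LT = a.

S(f_1,f_2): lcm = ab. S = -b² - 2bc + c² + 4/3a + 3b - 1.
  reduce S modulo (f_1, f_2):
  remainder -b² - 2bc + c² + 5/3b - 8/3c + 3 ≠ 0; add h_3 = -b² - 2bc + c² + 5/3b - 8/3c + 3 to the basis.

The other S-polynomials (S(f_1,h_3), S(f_2,h_3)) all reduce to 0 modulo the current basis, so we have a Gröbner basis.
Inter-reduce: drop elements whose leading term is divisible by another's, tail-reduce, and make monic.
Reduced Gröbner basis: {b² + 2bc - c² - 5/3b + 8/3c - 3, a + b + 2c - 3}.
Label its elements g_1 = b² + 2bc - c² - 5/3b + 8/3c - 3, g_2 = a + b + 2c - 3.

Reduce p = 2ab + 2c² + 4a + 4/3b + 8/3c - 1 modulo G:
  leading term ab: subtract (2b)·g_2 from 2ab + 2c² + 4a + 4/3b + 8/3c - 1 → -2b² - 4bc + 2c² + 4a + 22/3b + 8/3c - 1
  leading term b²: subtract (-2)·g_1 from -2b² - 4bc + 2c² + 4a + 22/3b + 8/3c - 1 → 4a + 4b + 8c - 7
  leading term a: subtract (4)·g_2 from 4a + 4b + 8c - 7 → 5
  leading term 1: no divisor's leading term divides it; move 5 to the remainder.
  normal form = 5.
The normal form is nonzero, so p ∉ I. Since p minus its normal form lies in I, I + (p) = I + (r) where r = 5; decide whether this ideal is the whole ring.
Here r = 5 is a nonzero constant, hence a unit: 1 ∈ I + (p), the Gröbner basis of I + (p) is {1}, and the enlarged system has no common solution — adjoining p is inconsistent.

Ideal membership is decidable via reduction modulo a Gröbner basis.

Adjoining 2ab + 2c² + 4a + 4/3b + 8/3c - 1 makes the ideal the whole ring: the system is inconsistent.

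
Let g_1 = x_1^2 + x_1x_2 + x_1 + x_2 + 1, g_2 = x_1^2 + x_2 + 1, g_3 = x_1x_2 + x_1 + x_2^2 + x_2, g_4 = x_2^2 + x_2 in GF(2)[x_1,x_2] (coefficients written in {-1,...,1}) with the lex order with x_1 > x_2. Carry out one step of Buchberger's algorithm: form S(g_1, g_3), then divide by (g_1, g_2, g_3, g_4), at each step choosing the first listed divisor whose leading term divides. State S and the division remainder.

S(g_1, g_3) = x_1^2 + x_2^2 + x_2; remainder on division = x_2 + 1.

lcm(LM(g_1), LM(g_3)) = x_1^2x_2.
S = (lcm/LT(g_1))·g_1 − (lcm/LT(g_3))·g_3 = x_1^2 + x_2^2 + x_2.
Reduce S modulo (g_1, g_2, g_3, g_4) in that order:
  leading term x_1^2: subtract (1)·g_1 from x_1^2 + x_2^2 + x_2 → x_1x_2 + x_1 + x_2^2 + 1
  leading term x_1x_2: subtract (1)·g_3 from x_1x_2 + x_1 + x_2^2 + 1 → x_2 + 1
  leading term x_2: no divisor's leading term divides it; move x_2 to the remainder.
  leading term 1: no divisor's leading term divides it; move 1 to the remainder.
The remainder x_2 + 1 is nonzero, so it would be added as the next basis element.
An S-polynomial is built so that the two leading terms cancel; whether anything survives reduction is exactly the Gröbner-basis criterion.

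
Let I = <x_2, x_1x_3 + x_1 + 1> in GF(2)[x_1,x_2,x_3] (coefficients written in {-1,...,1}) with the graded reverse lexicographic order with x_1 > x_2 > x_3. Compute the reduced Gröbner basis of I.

G = {x_1x_3 + x_1 + 1, x_2}

f_1 = x_2, LT = x_2.
f_2 = x_1x_3 + x_1 + 1, LT = x_1x_3.

The S-polynomials (S(f_1,f_2)) all reduce to 0 modulo the current basis, so we have a Gröbner basis.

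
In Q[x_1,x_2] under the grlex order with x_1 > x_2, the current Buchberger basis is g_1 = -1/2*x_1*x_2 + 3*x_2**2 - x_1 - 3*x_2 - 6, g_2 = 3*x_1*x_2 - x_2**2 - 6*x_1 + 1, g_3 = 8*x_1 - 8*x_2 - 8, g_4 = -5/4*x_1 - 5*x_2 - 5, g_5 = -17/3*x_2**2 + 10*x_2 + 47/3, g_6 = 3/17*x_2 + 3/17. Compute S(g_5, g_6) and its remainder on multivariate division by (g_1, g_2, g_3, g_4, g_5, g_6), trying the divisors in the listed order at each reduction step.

lcm(LM(g_5), LM(g_6)) = x_2**2.
S = (lcm/LT(g_5))·g_5 − (lcm/LT(g_6))·g_6 = -47/17*x_2 - 47/17.
Reduce S modulo (g_1, g_2, g_3, g_4, g_5, g_6) in that order:
  leading term x_2: subtract (-47/3)·g_6 from -47/17*x_2 - 47/17 → 0
The remainder is 0, so this S-polynomial contributes no new basis element.

S(g_5, g_6) = -47/17*x_2 - 47/17; remainder on division = 0.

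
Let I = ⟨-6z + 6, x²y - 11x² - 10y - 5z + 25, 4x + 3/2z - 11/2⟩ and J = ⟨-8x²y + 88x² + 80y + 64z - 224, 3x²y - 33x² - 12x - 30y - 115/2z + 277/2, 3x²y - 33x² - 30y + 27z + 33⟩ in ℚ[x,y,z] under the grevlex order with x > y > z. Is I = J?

Two ideals are equal iff their reduced Gröbner bases coincide (the reduced basis is unique for a fixed ordering).
Buchberger on the first generating set:
f_1 = -6z + 6, LT = z.
f_2 = x²y - 11x² - 10y - 5z + 25, LT = x²y.
f_3 = 4x + 3/2z - 11/2, LT = x.

S(f_2,f_3): lcm = x²y. S = -⅜xyz - 11x² + 11/8xy - 10y - 5z + 25.
  leading term xyz: subtract (1/16xy)·f_1 from -⅜xyz - 11x² + 11/8xy - 10y - 5z + 25 → -11x² + xy - 10y - 5z + 25
  leading term x²: subtract (-11/4x)·f_3 from -11x² + xy - 10y - 5z + 25 → xy + 33/8xz - 121/8x - 10y - 5z + 25
  leading term xy: subtract (¼y)·f_3 from xy + 33/8xz - 121/8x - 10y - 5z + 25 → 33/8xz - ⅜yz - 121/8x - 69/8y - 5z + 25
  leading term xz: subtract (-11/16x)·f_1 from 33/8xz - ⅜yz - 121/8x - 69/8y - 5z + 25 → -⅜yz - 11x - 69/8y - 5z + 25
  leading term yz: subtract (1/16y)·f_1 from -⅜yz - 11x - 69/8y - 5z + 25 → -11x - 9y - 5z + 25
  leading term x: subtract (-11/4)·f_3 from -11x - 9y - 5z + 25 → -9y - ⅞z + 79/8
  leading term y: no divisor's leading term divides it; move -9y to the remainder.
  leading term z: subtract (7/48)·f_1 from -⅞z + 79/8 → 9
  leading term 1: no divisor's leading term divides it; move 9 to the remainder.
  remainder -9y + 9 ≠ 0; add g_4 = -9y + 9 to the basis.

The other S-polynomials (S(f_1,f_2), S(f_1,f_3), S(f_1,g_4), S(f_2,g_4), S(f_3,g_4)) all reduce to 0 modulo the current basis, so we have a Gröbner basis.
Inter-reduce: drop elements whose leading term is divisible by another's, tail-reduce, and make monic.
Reduced Gröbner basis: {x - 1, y - 1, z - 1}.

Buchberger on the second generating set:
h_1 = -8x²y + 88x² + 80y + 64z - 224, LT = x²y.
h_2 = 3x²y - 33x² - 12x - 30y - 115/2z + 277/2, LT = x²y.
h_3 = 3x²y - 33x² - 30y + 27z + 33, LT = x²y.

S(h_1,h_2): lcm = x²y. S = 4x + 67/6z - 109/6.
  leading term x: no divisor's leading term divides it; move 4x to the remainder.
  leading term z: no divisor's leading term divides it; move 67/6z to the remainder.
  leading term 1: no divisor's leading term divides it; move -109/6 to the remainder.
  remainder 4x + 67/6z - 109/6 ≠ 0; add k_4 = 4x + 67/6z - 109/6 to the basis.

S(h_1,h_3): lcm = x²y. S = -17z + 17.
  leading term z: no divisor's leading term divides it; move -17z to the remainder.
  leading term 1: no divisor's leading term divides it; move 17 to the remainder.
  remainder -17z + 17 ≠ 0; add k_5 = -17z + 17 to the basis.

S(h_1,k_4): lcm = x²y. S = -67/24xyz - 11x² + 109/24xy - 10y - 8z + 28.
  leading term xyz: subtract (-67/96yz)·k_4 from -67/24xyz - 11x² + 109/24xy - 10y - 8z + 28 → 4489/576yz² - 11x² + 109/24xy - 7303/576yz - 10y - 8z + 28
  leading term yz²: subtract (-4489/9792yz)·k_5 from 4489/576yz² - 11x² + 109/24xy - 7303/576yz - 10y - 8z + 28 → -11x² + 109/24xy - 469/96yz - 10y - 8z + 28
  leading term x²: subtract (-11/4x)·k_4 from -11x² + 109/24xy - 469/96yz - 10y - 8z + 28 → 109/24xy + 737/24xz - 469/96yz - 1199/24x - 10y - 8z + 28
  leading term xy: subtract (109/96y)·k_4 from 109/24xy + 737/24xz - 469/96yz - 1199/24x - 10y - 8z + 28 → 737/24xz - 10117/576yz - 1199/24x + 6121/576y - 8z + 28
  leading term xz: subtract (737/96z)·k_4 from 737/24xz - 10117/576yz - 1199/24x + 6121/576y - 8z + 28 → -10117/576yz - 49379/576z² - 1199/24x + 6121/576y + 75725/576z + 28
  leading term yz: subtract (10117/9792y)·k_5 from -10117/576yz - 49379/576z² - 1199/24x + 6121/576y + 75725/576z + 28 → -49379/576z² - 1199/24x - 111/16y + 75725/576z + 28
  leading term z²: subtract (49379/9792z)·k_5 from -49379/576z² - 1199/24x - 111/16y + 75725/576z + 28 → -1199/24x - 111/16y + 4391/96z + 28
  leading term x: subtract (-1199/96)·k_4 from -1199/24x - 111/16y + 4391/96z + 28 → -111/16y + 106679/576z - 114563/576
  leading term y: no divisor's leading term divides it; move -111/16y to the remainder.
  leading term z: subtract (-106679/9792)·k_5 from 106679/576z - 114563/576 → -219/16
  leading term 1: no divisor's leading term divides it; move -219/16 to the remainder.
  remainder -111/16y - 219/16 ≠ 0; add k_6 = -111/16y - 219/16 to the basis.

The other S-polynomials (S(h_2,h_3), S(h_2,k_4), S(h_3,k_4), S(h_1,k_5), S(h_2,k_5), S(h_3,k_5), S(k_4,k_5), S(h_1,k_6), S(h_2,k_6), S(h_3,k_6), S(k_4,k_6), S(k_5,k_6)) all reduce to 0 modulo the current basis, so we have a Gröbner basis.
Inter-reduce: drop elements whose leading term is divisible by another's, tail-reduce, and make monic.
Reduced Gröbner basis: {x - 7/4, y + 73/37, z - 1}.

Since the reduced bases disagree, the two ideals are not the same.

No, the ideals differ.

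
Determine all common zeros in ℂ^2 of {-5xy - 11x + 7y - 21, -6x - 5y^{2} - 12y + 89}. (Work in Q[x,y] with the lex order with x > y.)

Compute a lex Gröbner basis by Buchberger's algorithm.
f_1 = -5xy - 11x + 7y - 21, LT = xy.
f_2 = -6x - 5y^{2} - 12y + 89, LT = x.

S(f_1,f_2): lcm = xy. S = \tfrac{11}{5}x - \tfrac{5}{6}y^{3} - 2y^{2} + \tfrac{403}{30}y + \tfrac{21}{5}.
  leading term x: subtract (-\tfrac{11}{30})·f_2 from \tfrac{11}{5}x - \tfrac{5}{6}y^{3} - 2y^{2} + \tfrac{403}{30}y + \tfrac{21}{5} → -\tfrac{5}{6}y^{3} - \tfrac{23}{6}y^{2} + \tfrac{271}{30}y + \tfrac{221}{6}
  leading term y^{3}: no divisor's leading term divides it; move -\tfrac{5}{6}y^{3} to the remainder.
  leading term y^{2}: no divisor's leading term divides it; move -\tfrac{23}{6}y^{2} to the remainder.
  leading term y: no divisor's leading term divides it; move \tfrac{271}{30}y to the remainder.
  leading term 1: no divisor's leading term divides it; move \tfrac{221}{6} to the remainder.
  remainder -\tfrac{5}{6}y^{3} - \tfrac{23}{6}y^{2} + \tfrac{271}{30}y + \tfrac{221}{6} ≠ 0; add h_3 = -\tfrac{5}{6}y^{3} - \tfrac{23}{6}y^{2} + \tfrac{271}{30}y + \tfrac{221}{6} to the basis.

The other S-polynomials (S(f_1,h_3), S(f_2,h_3)) all reduce to 0 modulo the current basis, so we have a Gröbner basis.
Inter-reduce: drop elements whose leading term is divisible by another's, tail-reduce, and make monic.
Reduced Gröbner basis: {x + \tfrac{5}{6}y^{2} + 2y - \tfrac{89}{6}, y^{3} + \tfrac{23}{5}y^{2} - \tfrac{271}{25}y - \tfrac{221}{5}}.

A lex Gröbner basis eliminates variables successively. Here y^{3} + \tfrac{23}{5}y^{2} - \tfrac{271}{25}y - \tfrac{221}{5} depends only on y, with roots {-5, 1/5 - sqrt(222)/5, 1/5 + sqrt(222)/5}; lifting each root through the earlier basis elements recovers the full solutions.
  y = -5: the earlier basis element becomes x - 4 = 0, giving x = 4 — point (4, -5).
  y = 1/5 - sqrt(222)/5: the earlier basis element becomes x - 7 - 7*sqrt(222)/15 = 0, giving x = 7*sqrt(222)/15 + 7 — point (7*sqrt(222)/15 + 7, 1/5 - sqrt(222)/5).
  y = 1/5 + sqrt(222)/5: the earlier basis element becomes x - 7 + 7*sqrt(222)/15 = 0, giving x = 7 - 7*sqrt(222)/15 — point (7 - 7*sqrt(222)/15, 1/5 + sqrt(222)/5).
Check: every point annihilates each of the original generators.

{(4, -5), (7*sqrt(222)/15 + 7, 1/5 - sqrt(222)/5), (7 - 7*sqrt(222)/15, 1/5 + sqrt(222)/5)}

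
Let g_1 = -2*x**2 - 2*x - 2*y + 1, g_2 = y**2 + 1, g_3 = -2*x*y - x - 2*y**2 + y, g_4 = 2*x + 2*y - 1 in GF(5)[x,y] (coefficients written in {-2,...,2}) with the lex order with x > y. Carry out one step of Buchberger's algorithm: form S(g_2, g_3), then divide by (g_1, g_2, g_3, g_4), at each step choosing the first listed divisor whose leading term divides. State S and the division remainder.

lcm(LM(g_2), LM(g_3)) = x*y**2.
S = (lcm/LT(g_2))·g_2 − (lcm/LT(g_3))·g_3 = 2*x*y + x - y**3 - 2*y**2.
Reduce S modulo (g_1, g_2, g_3, g_4) in that order:
  leading term x*y: subtract (-1)·g_3 from 2*x*y + x - y**3 - 2*y**2 → -y**3 + y**2 + y
  leading term y**3: subtract (-y)·g_2 from -y**3 + y**2 + y → y**2 + 2*y
  leading term y**2: subtract (1)·g_2 from y**2 + 2*y → 2*y - 1
  leading term y: no divisor's leading term divides it; move 2*y to the remainder.
  leading term 1: no divisor's leading term divides it; move -1 to the remainder.
The remainder 2*y - 1 is nonzero, so it would be added as the next basis element.

S(g_2, g_3) = 2*x*y + x - y**3 - 2*y**2; remainder on division = 2*y - 1.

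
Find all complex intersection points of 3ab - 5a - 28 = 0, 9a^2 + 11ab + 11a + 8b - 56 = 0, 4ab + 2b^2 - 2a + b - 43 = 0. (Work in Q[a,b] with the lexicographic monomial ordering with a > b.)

Compute a lex Gröbner basis by Buchberger's algorithm.
f_1 = 3ab - 5a - 28, LT = ab.
f_2 = 9a^2 + 11ab + 11a + 8b - 56, LT = a^2.
f_3 = 4ab - 2a + 2b^2 + b - 43, LT = ab.

S(f_1,f_2): lcm = a^2b. S = -5/3a^2 - 11/9ab^2 - 11/9ab - 28/3a - 8/9b^2 + 56/9b.
  reduce S modulo (f_1, f_2, f_3):
  remainder -28/3a - 8/9b^2 - 100/27b - 196/9 ≠ 0; add h_4 = -28/3a - 8/9b^2 - 100/27b - 196/9 to the basis.

S(f_1,f_3): lcm = ab. S = -7/6a - 1/2b^2 - 1/4b + 17/12.
  reduce S modulo (f_1, f_2, f_3, h_4):
  remainder -7/18b^2 + 23/108b + 149/36 ≠ 0; add h_5 = -7/18b^2 + 23/108b + 149/36 to the basis.

S(f_2,f_3): lcm = a^2b. S = 1/2a^2 + 13/18ab^2 + 35/36ab + 43/4a + 8/9b^2 - 56/9b.
  reduce S modulo (f_1, f_2, f_3, h_4, h_5):
  remainder -2927/567b - 2927/189 ≠ 0; add h_6 = -2927/567b - 2927/189 to the basis.

The other S-polynomials (S(f_1,h_4), S(f_2,h_4), S(f_3,h_4), S(f_1,h_5), S(f_2,h_5), S(f_3,h_5), S(h_4,h_5), S(f_1,h_6), S(f_2,h_6), S(f_3,h_6), S(h_4,h_6), S(h_5,h_6)) all reduce to 0 modulo the current basis, so we have a Gröbner basis.
Inter-reduce: drop elements whose leading term is divisible by another's, tail-reduce, and make monic.
Reduced Gröbner basis: {a + 2, b + 3}.

Since the basis is lex-ordered, b + 3 is univariate in b. Its roots are {-3}. Back-substituting each root into the other basis elements fixes the other coordinates.
  b = -3: the earlier basis element becomes a + 2 = 0, giving a = -2 — point (-2, -3).

{(-2, -3)}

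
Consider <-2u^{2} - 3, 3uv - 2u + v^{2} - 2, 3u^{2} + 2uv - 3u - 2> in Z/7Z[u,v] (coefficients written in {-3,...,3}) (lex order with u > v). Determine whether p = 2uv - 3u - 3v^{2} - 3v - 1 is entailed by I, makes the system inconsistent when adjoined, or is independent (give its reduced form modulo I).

First compute the reduced Gröbner basis of I by Buchberger's algorithm.
f_1 = -2u^{2} - 3, LT = u^{2}.
f_2 = 3uv - 2u + v^{2} - 2, LT = uv.
f_3 = 3u^{2} + 2uv - 3u - 2, LT = u^{2}.

S(f_1,f_2): lcm = u^{2}v. S = 3u^{2} + 2uv^{2} + 3u - 2v.
  leading term u^{2}: subtract (2)·f_1 from 3u^{2} + 2uv^{2} + 3u - 2v → 2uv^{2} + 3u - 2v - 1
  leading term uv^{2}: subtract (3v)·f_2 from 2uv^{2} + 3u - 2v - 1 → -uv + 3u - 3v^{3} - 3v - 1
  leading term uv: subtract (2)·f_2 from -uv + 3u - 3v^{3} - 3v - 1 → -3v^{3} - 2v^{2} - 3v + 3
  leading term v^{3}: no divisor's leading term divides it; move -3v^{3} to the remainder.
  leading term v^{2}: no divisor's leading term divides it; move -2v^{2} to the remainder.
  leading term v: no divisor's leading term divides it; move -3v to the remainder.
  leading term 1: no divisor's leading term divides it; move 3 to the remainder.
  remainder -3v^{3} - 2v^{2} - 3v + 3 ≠ 0; add h_4 = -3v^{3} - 2v^{2} - 3v + 3 to the basis.

S(f_1,f_3): lcm = u^{2}. S = -3uv + u + 1.
  leading term uv: subtract (-1)·f_2 from -3uv + u + 1 → -u + v^{2} - 1
  leading term u: no divisor's leading term divides it; move -u to the remainder.
  leading term v^{2}: no divisor's leading term divides it; move v^{2} to the remainder.
  leading term 1: no divisor's leading term divides it; move -1 to the remainder.
  remainder -u + v^{2} - 1 ≠ 0; add h_5 = -u + v^{2} - 1 to the basis.

S(f_2,f_3): lcm = u^{2}v. S = -3u^{2} + 2uv^{2} + uv - 3u + 3v.
  leading term u^{2}: subtract (-2)·f_1 from -3u^{2} + 2uv^{2} + uv - 3u + 3v → 2uv^{2} + uv - 3u + 3v + 1
  leading term uv^{2}: subtract (3v)·f_2 from 2uv^{2} + uv - 3u + 3v + 1 → -3u - 3v^{3} + 2v + 1
  leading term u: subtract (3)·h_5 from -3u - 3v^{3} + 2v + 1 → -3v^{3} - 3v^{2} + 2v - 3
  leading term v^{3}: subtract (1)·h_4 from -3v^{3} - 3v^{2} + 2v - 3 → -v^{2} - 2v + 1
  leading term v^{2}: no divisor's leading term divides it; move -v^{2} to the remainder.
  leading term v: no divisor's leading term divides it; move -2v to the remainder.
  leading term 1: no divisor's leading term divides it; move 1 to the remainder.
  remainder -v^{2} - 2v + 1 ≠ 0; add h_6 = -v^{2} - 2v + 1 to the basis.

S(f_1,h_4): leading monomials are coprime, so the S-polynomial reduces to 0 (Buchberger's first criterion).
S(f_2,h_4): lcm = uv^{3}. S = uv^{2} - uv + u - 2v^{4} - 3v^{2}.
  leading term uv^{2}: subtract (-2v)·f_2 from uv^{2} - uv + u - 2v^{4} - 3v^{2} → 2uv + u - 2v^{4} + 2v^{3} - 3v^{2} + 3v
  leading term uv: subtract (3)·f_2 from 2uv + u - 2v^{4} + 2v^{3} - 3v^{2} + 3v → -2v^{4} + 2v^{3} + v^{2} + 3v - 1
  leading term v^{4}: subtract (3v)·h_4 from -2v^{4} + 2v^{3} + v^{2} + 3v - 1 → v^{3} + 3v^{2} + v - 1
  leading term v^{3}: subtract (2)·h_4 from v^{3} + 3v^{2} + v - 1 → 0
  remainder 0.

S(f_3,h_4): leading monomials are coprime, so the S-polynomial reduces to 0 (Buchberger's first criterion).
S(f_1,h_5): lcm = u^{2}. S = uv^{2} - u - 2.
  leading term uv^{2}: subtract (-2v)·f_2 from uv^{2} - u - 2 → 3uv - u + 2v^{3} + 3v - 2
  leading term uv: subtract (1)·f_2 from 3uv - u + 2v^{3} + 3v - 2 → u + 2v^{3} - v^{2} + 3v
  leading term u: subtract (-1)·h_5 from u + 2v^{3} - v^{2} + 3v → 2v^{3} + 3v - 1
  leading term v^{3}: subtract (-3)·h_4 from 2v^{3} + 3v - 1 → v^{2} + v + 1
  leading term v^{2}: subtract (-1)·h_6 from v^{2} + v + 1 → -v + 2
  leading term v: no divisor's leading term divides it; move -v to the remainder.
  leading term 1: no divisor's leading term divides it; move 2 to the remainder.
  remainder -v + 2 ≠ 0; add h_7 = -v + 2 to the basis.

S(f_2,h_5): lcm = uv. S = -3u + v^{3} - 2v^{2} - v - 3.
  leading term u: subtract (3)·h_5 from -3u + v^{3} - 2v^{2} - v - 3 → v^{3} + 2v^{2} - v
  leading term v^{3}: subtract (2)·h_4 from v^{3} + 2v^{2} - v → -v^{2} - 2v + 1
  leading term v^{2}: subtract (1)·h_6 from -v^{2} - 2v + 1 → 0
  remainder 0.

S(f_3,h_5): lcm = u^{2}. S = uv^{2} + 3uv - 2u - 3.
  leading term uv^{2}: subtract (-2v)·f_2 from uv^{2} + 3uv - 2u - 3 → -uv - 2u + 2v^{3} + 3v - 3
  leading term uv: subtract (2)·f_2 from -uv - 2u + 2v^{3} + 3v - 3 → 2u + 2v^{3} - 2v^{2} + 3v + 1
  leading term u: subtract (-2)·h_5 from 2u + 2v^{3} - 2v^{2} + 3v + 1 → 2v^{3} + 3v - 1
  leading term v^{3}: subtract (-3)·h_4 from 2v^{3} + 3v - 1 → v^{2} + v + 1
  leading term v^{2}: subtract (-1)·h_6 from v^{2} + v + 1 → -v + 2
  leading term v: subtract (1)·h_7 from -v + 2 → 0
  remainder 0.

S(h_4,h_5): leading monomials are coprime, so the S-polynomial reduces to 0 (Buchberger's first criterion).
S(f_1,h_6): leading monomials are coprime, so the S-polynomial reduces to 0 (Buchberger's first criterion).
S(f_2,h_6): lcm = uv^{2}. S = 2uv + u - 2v^{3} - 3v.
  leading term uv: subtract (3)·f_2 from 2uv + u - 2v^{3} - 3v → -2v^{3} - 3v^{2} - 3v - 1
  leading term v^{3}: subtract (3)·h_4 from -2v^{3} - 3v^{2} - 3v - 1 → 3v^{2} - v - 3
  leading term v^{2}: subtract (-3)·h_6 from 3v^{2} - v - 3 → 0
  remainder 0.

S(f_3,h_6): leading monomials are coprime, so the S-polynomial reduces to 0 (Buchberger's first criterion).
S(h_4,h_6): lcm = v^{3}. S = v^{2} + 2v - 1.
  leading term v^{2}: subtract (-1)·h_6 from v^{2} + 2v - 1 → 0
  remainder 0.

S(h_5,h_6): leading monomials are coprime, so the S-polynomial reduces to 0 (Buchberger's first criterion).
S(f_1,h_7): leading monomials are coprime, so the S-polynomial reduces to 0 (Buchberger's first criterion).
S(f_2,h_7): lcm = uv. S = -u - 2v^{2} - 3.
  leading term u: subtract (1)·h_5 from -u - 2v^{2} - 3 → -3v^{2} - 2
  leading term v^{2}: subtract (3)·h_6 from -3v^{2} - 2 → -v + 2
  leading term v: subtract (1)·h_7 from -v + 2 → 0
  remainder 0.

S(f_3,h_7): leading monomials are coprime, so the S-polynomial reduces to 0 (Buchberger's first criterion).
S(h_4,h_7): lcm = v^{3}. S = -2v^{2} + v - 1.
  leading term v^{2}: subtract (2)·h_6 from -2v^{2} + v - 1 → -2v - 3
  leading term v: subtract (2)·h_7 from -2v - 3 → 0
  remainder 0.

S(h_5,h_7): leading monomials are coprime, so the S-polynomial reduces to 0 (Buchberger's first criterion).
S(h_6,h_7): lcm = v^{2}. S = -3v - 1.
  leading term v: subtract (3)·h_7 from -3v - 1 → 0
  remainder 0.

Every S-polynomial of the final basis reduces to 0, so we have a Gröbner basis.
Inter-reduce: drop elements whose leading term is divisible by another's, tail-reduce, and make monic.
Reduced Gröbner basis: {u - 3, v - 2}.
Label its elements g_1 = u - 3, g_2 = v - 2.

Reduce p = 2uv - 3u - 3v^{2} - 3v - 1 modulo G:
  leading term uv: subtract (2v)·g_1 from 2uv - 3u - 3v^{2} - 3v - 1 → -3u - 3v^{2} + 3v - 1
  leading term u: subtract (-3)·g_1 from -3u - 3v^{2} + 3v - 1 → -3v^{2} + 3v - 3
  leading term v^{2}: subtract (-3v)·g_2 from -3v^{2} + 3v - 3 → -3v - 3
  leading term v: subtract (-3)·g_2 from -3v - 3 → -2
  leading term 1: no divisor's leading term divides it; move -2 to the remainder.
  normal form = -2.
The normal form is nonzero, so p ∉ I. Since p minus its normal form lies in I, I + (p) = I + (r) where r = -2; decide whether this ideal is the whole ring.
Here r = -2 is a nonzero constant, hence a unit: 1 ∈ I + (p), the Gröbner basis of I + (p) is {1}, and the enlarged system has no common solution — adjoining p is inconsistent.

Adjoining 2uv - 3u - 3v^{2} - 3v - 1 makes the ideal the whole ring: the system is inconsistent.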